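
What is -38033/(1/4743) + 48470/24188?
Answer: -2181642912551/12094 ≈ -1.8039e+8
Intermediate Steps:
-38033/(1/4743) + 48470/24188 = -38033/1/4743 + 48470*(1/24188) = -38033*4743 + 24235/12094 = -180390519 + 24235/12094 = -2181642912551/12094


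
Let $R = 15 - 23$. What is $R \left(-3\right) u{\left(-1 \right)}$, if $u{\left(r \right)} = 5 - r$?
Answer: $144$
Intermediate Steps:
$R = -8$
$R \left(-3\right) u{\left(-1 \right)} = \left(-8\right) \left(-3\right) \left(5 - -1\right) = 24 \left(5 + 1\right) = 24 \cdot 6 = 144$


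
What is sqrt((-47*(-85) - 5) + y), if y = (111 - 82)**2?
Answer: sqrt(4831) ≈ 69.505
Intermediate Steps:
y = 841 (y = 29**2 = 841)
sqrt((-47*(-85) - 5) + y) = sqrt((-47*(-85) - 5) + 841) = sqrt((3995 - 5) + 841) = sqrt(3990 + 841) = sqrt(4831)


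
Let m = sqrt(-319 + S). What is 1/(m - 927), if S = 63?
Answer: -927/859585 - 16*I/859585 ≈ -0.0010784 - 1.8614e-5*I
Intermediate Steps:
m = 16*I (m = sqrt(-319 + 63) = sqrt(-256) = 16*I ≈ 16.0*I)
1/(m - 927) = 1/(16*I - 927) = 1/(-927 + 16*I) = (-927 - 16*I)/859585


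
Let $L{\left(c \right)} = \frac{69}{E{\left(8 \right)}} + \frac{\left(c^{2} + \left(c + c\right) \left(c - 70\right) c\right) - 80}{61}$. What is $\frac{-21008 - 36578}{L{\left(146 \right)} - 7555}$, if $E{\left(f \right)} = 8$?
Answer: $- \frac{28101968}{22407513} \approx -1.2541$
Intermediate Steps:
$L{\left(c \right)} = \frac{3569}{488} + \frac{c^{2}}{61} + \frac{2 c^{2} \left(-70 + c\right)}{61}$ ($L{\left(c \right)} = \frac{69}{8} + \frac{\left(c^{2} + \left(c + c\right) \left(c - 70\right) c\right) - 80}{61} = 69 \cdot \frac{1}{8} + \left(\left(c^{2} + 2 c \left(-70 + c\right) c\right) - 80\right) \frac{1}{61} = \frac{69}{8} + \left(\left(c^{2} + 2 c \left(-70 + c\right) c\right) - 80\right) \frac{1}{61} = \frac{69}{8} + \left(\left(c^{2} + 2 c^{2} \left(-70 + c\right)\right) - 80\right) \frac{1}{61} = \frac{69}{8} + \left(-80 + c^{2} + 2 c^{2} \left(-70 + c\right)\right) \frac{1}{61} = \frac{69}{8} + \left(- \frac{80}{61} + \frac{c^{2}}{61} + \frac{2 c^{2} \left(-70 + c\right)}{61}\right) = \frac{3569}{488} + \frac{c^{2}}{61} + \frac{2 c^{2} \left(-70 + c\right)}{61}$)
$\frac{-21008 - 36578}{L{\left(146 \right)} - 7555} = \frac{-21008 - 36578}{\left(\frac{3569}{488} - \frac{139 \cdot 146^{2}}{61} + \frac{2 \cdot 146^{3}}{61}\right) - 7555} = - \frac{57586}{\left(\frac{3569}{488} - \frac{2962924}{61} + \frac{2}{61} \cdot 3112136\right) - 7555} = - \frac{57586}{\left(\frac{3569}{488} - \frac{2962924}{61} + \frac{6224272}{61}\right) - 7555} = - \frac{57586}{\frac{26094353}{488} - 7555} = - \frac{57586}{\frac{22407513}{488}} = \left(-57586\right) \frac{488}{22407513} = - \frac{28101968}{22407513}$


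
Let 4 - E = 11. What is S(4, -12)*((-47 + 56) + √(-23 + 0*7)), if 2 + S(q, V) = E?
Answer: -81 - 9*I*√23 ≈ -81.0 - 43.162*I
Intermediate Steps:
E = -7 (E = 4 - 1*11 = 4 - 11 = -7)
S(q, V) = -9 (S(q, V) = -2 - 7 = -9)
S(4, -12)*((-47 + 56) + √(-23 + 0*7)) = -9*((-47 + 56) + √(-23 + 0*7)) = -9*(9 + √(-23 + 0)) = -9*(9 + √(-23)) = -9*(9 + I*√23) = -81 - 9*I*√23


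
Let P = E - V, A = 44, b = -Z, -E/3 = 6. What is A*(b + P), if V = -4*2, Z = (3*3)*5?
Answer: -2420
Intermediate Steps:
E = -18 (E = -3*6 = -18)
Z = 45 (Z = 9*5 = 45)
b = -45 (b = -1*45 = -45)
V = -8
P = -10 (P = -18 - 1*(-8) = -18 + 8 = -10)
A*(b + P) = 44*(-45 - 10) = 44*(-55) = -2420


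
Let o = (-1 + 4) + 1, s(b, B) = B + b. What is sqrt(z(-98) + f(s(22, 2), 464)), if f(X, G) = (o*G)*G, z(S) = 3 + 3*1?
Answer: sqrt(861190) ≈ 928.00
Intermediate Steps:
z(S) = 6 (z(S) = 3 + 3 = 6)
o = 4 (o = 3 + 1 = 4)
f(X, G) = 4*G**2 (f(X, G) = (4*G)*G = 4*G**2)
sqrt(z(-98) + f(s(22, 2), 464)) = sqrt(6 + 4*464**2) = sqrt(6 + 4*215296) = sqrt(6 + 861184) = sqrt(861190)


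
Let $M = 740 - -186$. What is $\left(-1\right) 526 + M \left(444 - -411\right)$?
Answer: $791204$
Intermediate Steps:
$M = 926$ ($M = 740 + 186 = 926$)
$\left(-1\right) 526 + M \left(444 - -411\right) = \left(-1\right) 526 + 926 \left(444 - -411\right) = -526 + 926 \left(444 + 411\right) = -526 + 926 \cdot 855 = -526 + 791730 = 791204$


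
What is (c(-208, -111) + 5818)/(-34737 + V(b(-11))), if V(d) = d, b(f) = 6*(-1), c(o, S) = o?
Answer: -1870/11581 ≈ -0.16147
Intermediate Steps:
b(f) = -6
(c(-208, -111) + 5818)/(-34737 + V(b(-11))) = (-208 + 5818)/(-34737 - 6) = 5610/(-34743) = 5610*(-1/34743) = -1870/11581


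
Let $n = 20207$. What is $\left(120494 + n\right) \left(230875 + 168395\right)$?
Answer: $56177688270$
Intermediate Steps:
$\left(120494 + n\right) \left(230875 + 168395\right) = \left(120494 + 20207\right) \left(230875 + 168395\right) = 140701 \cdot 399270 = 56177688270$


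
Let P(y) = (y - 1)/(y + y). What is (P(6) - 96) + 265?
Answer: 2033/12 ≈ 169.42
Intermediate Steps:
P(y) = (-1 + y)/(2*y) (P(y) = (-1 + y)/((2*y)) = (-1 + y)*(1/(2*y)) = (-1 + y)/(2*y))
(P(6) - 96) + 265 = ((1/2)*(-1 + 6)/6 - 96) + 265 = ((1/2)*(1/6)*5 - 96) + 265 = (5/12 - 96) + 265 = -1147/12 + 265 = 2033/12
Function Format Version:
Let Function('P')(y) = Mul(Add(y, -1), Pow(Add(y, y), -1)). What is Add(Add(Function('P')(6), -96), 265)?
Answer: Rational(2033, 12) ≈ 169.42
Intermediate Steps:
Function('P')(y) = Mul(Rational(1, 2), Pow(y, -1), Add(-1, y)) (Function('P')(y) = Mul(Add(-1, y), Pow(Mul(2, y), -1)) = Mul(Add(-1, y), Mul(Rational(1, 2), Pow(y, -1))) = Mul(Rational(1, 2), Pow(y, -1), Add(-1, y)))
Add(Add(Function('P')(6), -96), 265) = Add(Add(Mul(Rational(1, 2), Pow(6, -1), Add(-1, 6)), -96), 265) = Add(Add(Mul(Rational(1, 2), Rational(1, 6), 5), -96), 265) = Add(Add(Rational(5, 12), -96), 265) = Add(Rational(-1147, 12), 265) = Rational(2033, 12)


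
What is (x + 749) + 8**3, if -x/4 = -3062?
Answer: 13509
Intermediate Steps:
x = 12248 (x = -4*(-3062) = 12248)
(x + 749) + 8**3 = (12248 + 749) + 8**3 = 12997 + 512 = 13509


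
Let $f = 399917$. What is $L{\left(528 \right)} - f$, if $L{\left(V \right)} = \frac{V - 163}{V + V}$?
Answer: $- \frac{422311987}{1056} \approx -3.9992 \cdot 10^{5}$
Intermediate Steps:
$L{\left(V \right)} = \frac{-163 + V}{2 V}$
$L{\left(528 \right)} - f = \frac{-163 + 528}{2 \cdot 528} - 399917 = \frac{1}{2} \cdot \frac{1}{528} \cdot 365 - 399917 = \frac{365}{1056} - 399917 = - \frac{422311987}{1056}$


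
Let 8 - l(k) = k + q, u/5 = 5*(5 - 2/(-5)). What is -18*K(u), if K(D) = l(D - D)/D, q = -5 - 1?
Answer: -28/15 ≈ -1.8667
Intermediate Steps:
u = 135 (u = 5*(5*(5 - 2/(-5))) = 5*(5*(5 - 2*(-⅕))) = 5*(5*(5 + ⅖)) = 5*(5*(27/5)) = 5*27 = 135)
q = -6
l(k) = 14 - k (l(k) = 8 - (k - 6) = 8 - (-6 + k) = 8 + (6 - k) = 14 - k)
K(D) = 14/D (K(D) = (14 - (D - D))/D = (14 - 1*0)/D = (14 + 0)/D = 14/D)
-18*K(u) = -252/135 = -18*14/135 = -28/15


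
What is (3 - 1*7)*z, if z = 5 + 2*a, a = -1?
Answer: -12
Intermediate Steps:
z = 3 (z = 5 + 2*(-1) = 5 - 2 = 3)
(3 - 1*7)*z = (3 - 1*7)*3 = (3 - 7)*3 = -4*3 = -12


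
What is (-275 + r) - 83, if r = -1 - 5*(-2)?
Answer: -349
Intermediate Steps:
r = 9 (r = -1 + 10 = 9)
(-275 + r) - 83 = (-275 + 9) - 83 = -266 - 83 = -349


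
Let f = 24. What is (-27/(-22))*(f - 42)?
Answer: -243/11 ≈ -22.091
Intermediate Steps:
(-27/(-22))*(f - 42) = (-27/(-22))*(24 - 42) = -27*(-1/22)*(-18) = (27/22)*(-18) = -243/11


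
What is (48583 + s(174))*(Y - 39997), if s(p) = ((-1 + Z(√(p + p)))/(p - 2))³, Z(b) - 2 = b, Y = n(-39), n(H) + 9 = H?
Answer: -9899607352320305/5088448 - 14055795*√87/2544224 ≈ -1.9455e+9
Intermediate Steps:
n(H) = -9 + H
Y = -48 (Y = -9 - 39 = -48)
Z(b) = 2 + b
s(p) = (1 + √2*√p)³/(-2 + p)³ (s(p) = ((-1 + (2 + √(p + p)))/(p - 2))³ = ((-1 + (2 + √(2*p)))/(-2 + p))³ = ((-1 + (2 + √2*√p))/(-2 + p))³ = ((1 + √2*√p)/(-2 + p))³ = (1 + √2*√p)³/(-2 + p)³)
(48583 + s(174))*(Y - 39997) = (48583 + (1 + √2*√174)³/(-2 + 174)³)*(-48 - 39997) = (48583 + (1 + 2*√87)³/172³)*(-40045) = (48583 + (1 + 2*√87)³*(1/5088448))*(-40045) = (48583 + (1 + 2*√87)³/5088448)*(-40045) = -1945506235 - 40045*(1 + 2*√87)³/5088448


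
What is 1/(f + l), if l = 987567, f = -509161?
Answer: 1/478406 ≈ 2.0903e-6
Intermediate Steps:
1/(f + l) = 1/(-509161 + 987567) = 1/478406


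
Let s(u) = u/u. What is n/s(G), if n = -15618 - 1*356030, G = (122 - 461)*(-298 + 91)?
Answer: -371648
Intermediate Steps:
G = 70173 (G = -339*(-207) = 70173)
s(u) = 1
n = -371648 (n = -15618 - 356030 = -371648)
n/s(G) = -371648/1 = -371648*1 = -371648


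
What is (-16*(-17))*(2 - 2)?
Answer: 0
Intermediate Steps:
(-16*(-17))*(2 - 2) = 272*0 = 0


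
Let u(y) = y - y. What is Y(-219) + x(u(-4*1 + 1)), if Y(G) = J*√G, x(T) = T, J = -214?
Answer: -214*I*√219 ≈ -3166.9*I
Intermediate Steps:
u(y) = 0
Y(G) = -214*√G
Y(-219) + x(u(-4*1 + 1)) = -214*I*√219 + 0 = -214*I*√219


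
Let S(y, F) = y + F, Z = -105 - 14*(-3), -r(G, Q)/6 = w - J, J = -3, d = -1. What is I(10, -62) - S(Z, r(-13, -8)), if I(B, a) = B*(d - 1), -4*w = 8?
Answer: 49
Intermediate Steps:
w = -2 (w = -1/4*8 = -2)
I(B, a) = -2*B (I(B, a) = B*(-1 - 1) = B*(-2) = -2*B)
r(G, Q) = -6 (r(G, Q) = -6*(-2 - 1*(-3)) = -6*(-2 + 3) = -6*1 = -6)
Z = -63 (Z = -105 - 1*(-42) = -105 + 42 = -63)
S(y, F) = F + y
I(10, -62) - S(Z, r(-13, -8)) = -2*10 - (-6 - 63) = -20 - 1*(-69) = -20 + 69 = 49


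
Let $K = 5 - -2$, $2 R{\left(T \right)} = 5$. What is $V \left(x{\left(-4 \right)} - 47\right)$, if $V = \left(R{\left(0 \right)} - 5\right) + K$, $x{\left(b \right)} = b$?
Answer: $- \frac{459}{2} \approx -229.5$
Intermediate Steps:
$R{\left(T \right)} = \frac{5}{2}$ ($R{\left(T \right)} = \frac{1}{2} \cdot 5 = \frac{5}{2}$)
$K = 7$ ($K = 5 + 2 = 7$)
$V = \frac{9}{2}$ ($V = \left(\frac{5}{2} - 5\right) + 7 = - \frac{5}{2} + 7 = \frac{9}{2} \approx 4.5$)
$V \left(x{\left(-4 \right)} - 47\right) = \frac{9 \left(-4 - 47\right)}{2} = \frac{9}{2} \left(-51\right) = - \frac{459}{2}$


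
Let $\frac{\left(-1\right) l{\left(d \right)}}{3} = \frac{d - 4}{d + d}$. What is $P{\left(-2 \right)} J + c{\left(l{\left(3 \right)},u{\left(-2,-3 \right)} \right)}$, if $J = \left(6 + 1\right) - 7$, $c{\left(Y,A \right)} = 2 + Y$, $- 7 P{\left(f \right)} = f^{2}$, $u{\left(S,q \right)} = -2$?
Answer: $\frac{5}{2} \approx 2.5$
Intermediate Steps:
$P{\left(f \right)} = - \frac{f^{2}}{7}$
$l{\left(d \right)} = - \frac{3 \left(-4 + d\right)}{2 d}$ ($l{\left(d \right)} = - 3 \frac{d - 4}{d + d} = - 3 \frac{-4 + d}{2 d} = - \frac{3 \left(-4 + d\right)}{2 d}$)
$J = 0$ ($J = 7 - 7 = 0$)
$P{\left(-2 \right)} J + c{\left(l{\left(3 \right)},u{\left(-2,-3 \right)} \right)} = - \frac{\left(-2\right)^{2}}{7} \cdot 0 + \left(2 - \left(\frac{3}{2} - \frac{6}{3}\right)\right) = \left(- \frac{1}{7}\right) 4 \cdot 0 + \left(2 + \left(- \frac{3}{2} + 6 \cdot \frac{1}{3}\right)\right) = \left(- \frac{4}{7}\right) 0 + \left(2 + \left(- \frac{3}{2} + 2\right)\right) = 0 + \left(2 + \frac{1}{2}\right) = 0 + \frac{5}{2} = \frac{5}{2}$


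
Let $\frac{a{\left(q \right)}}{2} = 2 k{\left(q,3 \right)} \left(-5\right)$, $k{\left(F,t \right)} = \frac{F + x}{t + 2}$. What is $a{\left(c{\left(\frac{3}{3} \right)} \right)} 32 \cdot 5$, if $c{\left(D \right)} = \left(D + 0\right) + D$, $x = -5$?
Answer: $1920$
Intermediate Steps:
$k{\left(F,t \right)} = \frac{-5 + F}{2 + t}$ ($k{\left(F,t \right)} = \frac{F - 5}{t + 2} = \frac{-5 + F}{2 + t}$)
$c{\left(D \right)} = 2 D$ ($c{\left(D \right)} = D + D = 2 D$)
$a{\left(q \right)} = 20 - 4 q$ ($a{\left(q \right)} = 2 \cdot 2 \frac{-5 + q}{2 + 3} \left(-5\right) = 2 \cdot 2 \frac{-5 + q}{5} \left(-5\right) = 2 \cdot 2 \left(-1 + \frac{q}{5}\right) \left(-5\right) = 2 \left(-2 + \frac{2 q}{5}\right) \left(-5\right) = 2 \left(10 - 2 q\right) = 20 - 4 q$)
$a{\left(c{\left(\frac{3}{3} \right)} \right)} 32 \cdot 5 = \left(20 - 4 \cdot 2 \cdot \frac{3}{3}\right) 32 \cdot 5 = \left(20 - 4 \cdot 2 \cdot 3 \cdot \frac{1}{3}\right) 32 \cdot 5 = \left(20 - 4 \cdot 2 \cdot 1\right) 32 \cdot 5 = \left(20 - 8\right) 32 \cdot 5 = 12 \cdot 32 \cdot 5 = 384 \cdot 5 = 1920$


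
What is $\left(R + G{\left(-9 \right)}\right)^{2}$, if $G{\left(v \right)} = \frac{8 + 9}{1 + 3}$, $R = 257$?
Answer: $\frac{1092025}{16} \approx 68252.0$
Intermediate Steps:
$G{\left(v \right)} = \frac{17}{4}$
$\left(R + G{\left(-9 \right)}\right)^{2} = \left(257 + \frac{17}{4}\right)^{2} = \left(\frac{1045}{4}\right)^{2} = \frac{1092025}{16}$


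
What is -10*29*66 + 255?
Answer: -18885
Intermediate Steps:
-10*29*66 + 255 = -290*66 + 255 = -19140 + 255 = -18885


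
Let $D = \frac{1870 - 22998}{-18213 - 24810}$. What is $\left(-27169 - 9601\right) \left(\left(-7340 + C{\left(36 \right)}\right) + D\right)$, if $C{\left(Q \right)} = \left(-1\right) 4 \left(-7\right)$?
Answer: $\frac{11566483274960}{43023} \approx 2.6884 \cdot 10^{8}$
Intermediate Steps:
$D = \frac{21128}{43023}$ ($D = - \frac{21128}{-43023} = \left(-21128\right) \left(- \frac{1}{43023}\right) = \frac{21128}{43023} \approx 0.49109$)
$C{\left(Q \right)} = 28$ ($C{\left(Q \right)} = \left(-4\right) \left(-7\right) = 28$)
$\left(-27169 - 9601\right) \left(\left(-7340 + C{\left(36 \right)}\right) + D\right) = \left(-27169 - 9601\right) \left(\left(-7340 + 28\right) + \frac{21128}{43023}\right) = - 36770 \left(-7312 + \frac{21128}{43023}\right) = \left(-36770\right) \left(- \frac{314563048}{43023}\right) = \frac{11566483274960}{43023}$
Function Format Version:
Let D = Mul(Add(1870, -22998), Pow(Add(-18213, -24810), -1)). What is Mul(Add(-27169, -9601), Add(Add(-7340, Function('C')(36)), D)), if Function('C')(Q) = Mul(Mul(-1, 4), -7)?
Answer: Rational(11566483274960, 43023) ≈ 2.6884e+8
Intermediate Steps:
D = Rational(21128, 43023) (D = Mul(-21128, Pow(-43023, -1)) = Mul(-21128, Rational(-1, 43023)) = Rational(21128, 43023) ≈ 0.49109)
Function('C')(Q) = 28 (Function('C')(Q) = Mul(-4, -7) = 28)
Mul(Add(-27169, -9601), Add(Add(-7340, Function('C')(36)), D)) = Mul(Add(-27169, -9601), Add(Add(-7340, 28), Rational(21128, 43023))) = Mul(-36770, Add(-7312, Rational(21128, 43023))) = Mul(-36770, Rational(-314563048, 43023)) = Rational(11566483274960, 43023)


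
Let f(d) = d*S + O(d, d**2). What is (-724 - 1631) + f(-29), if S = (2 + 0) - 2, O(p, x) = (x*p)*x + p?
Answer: -20513533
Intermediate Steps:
O(p, x) = p + p*x**2 (O(p, x) = (p*x)*x + p = p*x**2 + p = p + p*x**2)
S = 0 (S = 2 - 2 = 0)
f(d) = d*(1 + d**4) (f(d) = d*0 + d*(1 + (d**2)**2) = 0 + d*(1 + d**4) = d*(1 + d**4))
(-724 - 1631) + f(-29) = (-724 - 1631) + (-29 + (-29)**5) = -2355 + (-29 - 20511149) = -2355 - 20511178 = -20513533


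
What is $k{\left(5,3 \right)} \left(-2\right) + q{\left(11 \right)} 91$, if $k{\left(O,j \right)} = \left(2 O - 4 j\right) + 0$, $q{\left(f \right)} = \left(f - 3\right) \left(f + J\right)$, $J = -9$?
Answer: $1460$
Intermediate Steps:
$q{\left(f \right)} = \left(-9 + f\right) \left(-3 + f\right)$ ($q{\left(f \right)} = \left(f - 3\right) \left(f - 9\right) = \left(-3 + f\right) \left(-9 + f\right) = \left(-9 + f\right) \left(-3 + f\right)$)
$k{\left(O,j \right)} = - 4 j + 2 O$ ($k{\left(O,j \right)} = \left(- 4 j + 2 O\right) + 0 = - 4 j + 2 O$)
$k{\left(5,3 \right)} \left(-2\right) + q{\left(11 \right)} 91 = \left(\left(-4\right) 3 + 2 \cdot 5\right) \left(-2\right) + \left(27 + 11^{2} - 132\right) 91 = \left(-12 + 10\right) \left(-2\right) + \left(27 + 121 - 132\right) 91 = \left(-2\right) \left(-2\right) + 16 \cdot 91 = 4 + 1456 = 1460$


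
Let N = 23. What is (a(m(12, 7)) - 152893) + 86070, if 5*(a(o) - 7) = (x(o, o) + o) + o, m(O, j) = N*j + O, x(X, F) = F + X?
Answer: -333388/5 ≈ -66678.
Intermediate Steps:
m(O, j) = O + 23*j (m(O, j) = 23*j + O = O + 23*j)
a(o) = 7 + 4*o/5 (a(o) = 7 + (((o + o) + o) + o)/5 = 7 + ((2*o + o) + o)/5 = 7 + (3*o + o)/5 = 7 + (4*o)/5 = 7 + 4*o/5)
(a(m(12, 7)) - 152893) + 86070 = ((7 + 4*(12 + 23*7)/5) - 152893) + 86070 = ((7 + 4*(12 + 161)/5) - 152893) + 86070 = ((7 + (⅘)*173) - 152893) + 86070 = ((7 + 692/5) - 152893) + 86070 = (727/5 - 152893) + 86070 = -763738/5 + 86070 = -333388/5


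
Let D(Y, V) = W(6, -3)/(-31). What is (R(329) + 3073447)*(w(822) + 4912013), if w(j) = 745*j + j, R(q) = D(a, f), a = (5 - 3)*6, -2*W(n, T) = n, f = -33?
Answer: 526426088793500/31 ≈ 1.6981e+13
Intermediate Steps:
W(n, T) = -n/2
a = 12 (a = 2*6 = 12)
D(Y, V) = 3/31 (D(Y, V) = -½*6/(-31) = -3*(-1/31) = 3/31)
R(q) = 3/31
w(j) = 746*j
(R(329) + 3073447)*(w(822) + 4912013) = (3/31 + 3073447)*(746*822 + 4912013) = 95276860*(613212 + 4912013)/31 = (95276860/31)*5525225 = 526426088793500/31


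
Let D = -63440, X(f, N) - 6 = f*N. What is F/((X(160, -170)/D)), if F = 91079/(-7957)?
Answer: -2889025880/108191329 ≈ -26.703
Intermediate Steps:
F = -91079/7957 (F = 91079*(-1/7957) = -91079/7957 ≈ -11.446)
X(f, N) = 6 + N*f (X(f, N) = 6 + f*N = 6 + N*f)
F/((X(160, -170)/D)) = -91079*(-63440/(6 - 170*160))/7957 = -91079*(-63440/(6 - 27200))/7957 = -91079/(7957*((-27194*(-1/63440)))) = -91079/(7957*13597/31720) = -91079/7957*31720/13597 = -2889025880/108191329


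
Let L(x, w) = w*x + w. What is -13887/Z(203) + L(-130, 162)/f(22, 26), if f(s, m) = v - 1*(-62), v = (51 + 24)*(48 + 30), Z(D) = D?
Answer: -43171119/600068 ≈ -71.944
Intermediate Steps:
L(x, w) = w + w*x
v = 5850 (v = 75*78 = 5850)
f(s, m) = 5912 (f(s, m) = 5850 - 1*(-62) = 5850 + 62 = 5912)
-13887/Z(203) + L(-130, 162)/f(22, 26) = -13887/203 + (162*(1 - 130))/5912 = -13887*1/203 + (162*(-129))*(1/5912) = -13887/203 - 20898*1/5912 = -13887/203 - 10449/2956 = -43171119/600068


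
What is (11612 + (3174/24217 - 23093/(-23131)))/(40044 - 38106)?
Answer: 6505250375299/1085596721526 ≈ 5.9923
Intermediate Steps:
(11612 + (3174/24217 - 23093/(-23131)))/(40044 - 38106) = (11612 + (3174*(1/24217) - 23093*(-1/23131)))/1938 = (11612 + (3174/24217 + 23093/23131))*(1/1938) = (11612 + 632660975/560163427)*(1/1938) = (6505250375299/560163427)*(1/1938) = 6505250375299/1085596721526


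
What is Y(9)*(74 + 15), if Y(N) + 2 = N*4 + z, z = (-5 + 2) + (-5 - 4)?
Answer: 1958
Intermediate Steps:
z = -12 (z = -3 - 9 = -12)
Y(N) = -14 + 4*N (Y(N) = -2 + (N*4 - 12) = -2 + (4*N - 12) = -2 + (-12 + 4*N) = -14 + 4*N)
Y(9)*(74 + 15) = (-14 + 4*9)*(74 + 15) = (-14 + 36)*89 = 22*89 = 1958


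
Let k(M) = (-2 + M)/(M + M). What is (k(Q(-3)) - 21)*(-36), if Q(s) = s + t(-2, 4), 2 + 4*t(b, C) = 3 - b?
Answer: 722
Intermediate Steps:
t(b, C) = 1/4 - b/4 (t(b, C) = -1/2 + (3 - b)/4 = -1/2 + (3/4 - b/4) = 1/4 - b/4)
Q(s) = 3/4 + s (Q(s) = s + (1/4 - 1/4*(-2)) = s + (1/4 + 1/2) = s + 3/4 = 3/4 + s)
k(M) = (-2 + M)/(2*M) (k(M) = (-2 + M)/((2*M)) = (-2 + M)*(1/(2*M)) = (-2 + M)/(2*M))
(k(Q(-3)) - 21)*(-36) = ((-2 + (3/4 - 3))/(2*(3/4 - 3)) - 21)*(-36) = ((-2 - 9/4)/(2*(-9/4)) - 21)*(-36) = ((1/2)*(-4/9)*(-17/4) - 21)*(-36) = (17/18 - 21)*(-36) = -361/18*(-36) = 722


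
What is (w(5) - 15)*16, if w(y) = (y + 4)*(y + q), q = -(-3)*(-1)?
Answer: 48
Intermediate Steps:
q = -3 (q = -3*1 = -3)
w(y) = (-3 + y)*(4 + y) (w(y) = (y + 4)*(y - 3) = (4 + y)*(-3 + y) = (-3 + y)*(4 + y))
(w(5) - 15)*16 = ((-12 + 5 + 5**2) - 15)*16 = ((-12 + 5 + 25) - 15)*16 = (18 - 15)*16 = 3*16 = 48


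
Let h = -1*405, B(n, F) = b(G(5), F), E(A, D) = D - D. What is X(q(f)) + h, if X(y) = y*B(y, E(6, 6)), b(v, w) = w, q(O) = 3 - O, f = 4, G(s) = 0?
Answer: -405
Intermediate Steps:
E(A, D) = 0
B(n, F) = F
X(y) = 0 (X(y) = y*0 = 0)
h = -405
X(q(f)) + h = 0 - 405 = -405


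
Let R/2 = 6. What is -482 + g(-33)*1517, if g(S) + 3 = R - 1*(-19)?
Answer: 41994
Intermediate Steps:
R = 12 (R = 2*6 = 12)
g(S) = 28 (g(S) = -3 + (12 - 1*(-19)) = -3 + (12 + 19) = -3 + 31 = 28)
-482 + g(-33)*1517 = -482 + 28*1517 = -482 + 42476 = 41994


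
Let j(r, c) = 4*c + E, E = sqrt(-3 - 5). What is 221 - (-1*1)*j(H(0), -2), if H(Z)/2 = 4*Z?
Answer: 213 + 2*I*sqrt(2) ≈ 213.0 + 2.8284*I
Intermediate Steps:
H(Z) = 8*Z (H(Z) = 2*(4*Z) = 8*Z)
E = 2*I*sqrt(2) (E = sqrt(-8) = 2*I*sqrt(2) ≈ 2.8284*I)
j(r, c) = 4*c + 2*I*sqrt(2)
221 - (-1*1)*j(H(0), -2) = 221 - (-1*1)*(4*(-2) + 2*I*sqrt(2)) = 221 - (-1)*(-8 + 2*I*sqrt(2)) = 221 - (8 - 2*I*sqrt(2)) = 221 + (-8 + 2*I*sqrt(2)) = 213 + 2*I*sqrt(2)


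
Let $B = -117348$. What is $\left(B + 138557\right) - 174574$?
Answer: $-153365$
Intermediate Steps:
$\left(B + 138557\right) - 174574 = \left(-117348 + 138557\right) - 174574 = 21209 - 174574 = -153365$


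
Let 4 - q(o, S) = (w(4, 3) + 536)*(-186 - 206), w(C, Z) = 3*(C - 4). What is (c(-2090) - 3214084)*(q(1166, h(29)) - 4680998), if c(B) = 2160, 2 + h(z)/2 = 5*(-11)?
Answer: 14360133196968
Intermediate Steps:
w(C, Z) = -12 + 3*C (w(C, Z) = 3*(-4 + C) = -12 + 3*C)
h(z) = -114 (h(z) = -4 + 2*(5*(-11)) = -4 + 2*(-55) = -4 - 110 = -114)
q(o, S) = 210116 (q(o, S) = 4 - ((-12 + 3*4) + 536)*(-186 - 206) = 4 - ((-12 + 12) + 536)*(-392) = 4 - (0 + 536)*(-392) = 4 - 536*(-392) = 4 - 1*(-210112) = 4 + 210112 = 210116)
(c(-2090) - 3214084)*(q(1166, h(29)) - 4680998) = (2160 - 3214084)*(210116 - 4680998) = -3211924*(-4470882) = 14360133196968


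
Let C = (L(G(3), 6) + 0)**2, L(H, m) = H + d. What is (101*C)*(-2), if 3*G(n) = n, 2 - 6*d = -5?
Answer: -17069/18 ≈ -948.28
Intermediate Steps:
d = 7/6 (d = 1/3 - 1/6*(-5) = 1/3 + 5/6 = 7/6 ≈ 1.1667)
G(n) = n/3
L(H, m) = 7/6 + H (L(H, m) = H + 7/6 = 7/6 + H)
C = 169/36 (C = ((7/6 + (1/3)*3) + 0)**2 = ((7/6 + 1) + 0)**2 = (13/6 + 0)**2 = (13/6)**2 = 169/36 ≈ 4.6944)
(101*C)*(-2) = (101*(169/36))*(-2) = (17069/36)*(-2) = -17069/18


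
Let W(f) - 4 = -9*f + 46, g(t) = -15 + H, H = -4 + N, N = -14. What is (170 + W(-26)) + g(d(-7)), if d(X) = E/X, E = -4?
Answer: 421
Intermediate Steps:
H = -18 (H = -4 - 14 = -18)
d(X) = -4/X
g(t) = -33 (g(t) = -15 - 18 = -33)
W(f) = 50 - 9*f (W(f) = 4 + (-9*f + 46) = 4 + (46 - 9*f) = 50 - 9*f)
(170 + W(-26)) + g(d(-7)) = (170 + (50 - 9*(-26))) - 33 = (170 + (50 + 234)) - 33 = (170 + 284) - 33 = 454 - 33 = 421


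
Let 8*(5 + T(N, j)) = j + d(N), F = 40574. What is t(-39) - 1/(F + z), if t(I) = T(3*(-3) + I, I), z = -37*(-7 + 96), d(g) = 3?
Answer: -708341/74562 ≈ -9.5000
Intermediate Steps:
z = -3293 (z = -37*89 = -3293)
T(N, j) = -37/8 + j/8 (T(N, j) = -5 + (j + 3)/8 = -5 + (3 + j)/8 = -5 + (3/8 + j/8) = -37/8 + j/8)
t(I) = -37/8 + I/8
t(-39) - 1/(F + z) = (-37/8 + (⅛)*(-39)) - 1/(40574 - 3293) = (-37/8 - 39/8) - 1/37281 = -19/2 - 1*1/37281 = -19/2 - 1/37281 = -708341/74562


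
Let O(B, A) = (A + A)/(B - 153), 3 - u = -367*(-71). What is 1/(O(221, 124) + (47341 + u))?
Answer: 17/361941 ≈ 4.6969e-5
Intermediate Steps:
u = -26054 (u = 3 - (-367)*(-71) = 3 - 1*26057 = 3 - 26057 = -26054)
O(B, A) = 2*A/(-153 + B) (O(B, A) = (2*A)/(-153 + B) = 2*A/(-153 + B))
1/(O(221, 124) + (47341 + u)) = 1/(2*124/(-153 + 221) + (47341 - 26054)) = 1/(2*124/68 + 21287) = 1/(2*124*(1/68) + 21287) = 1/(62/17 + 21287) = 1/(361941/17) = 17/361941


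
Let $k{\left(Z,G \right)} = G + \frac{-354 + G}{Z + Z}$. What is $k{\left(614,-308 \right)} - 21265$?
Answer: $- \frac{13246153}{614} \approx -21574.0$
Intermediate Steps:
$k{\left(Z,G \right)} = G + \frac{-354 + G}{2 Z}$
$k{\left(614,-308 \right)} - 21265 = \frac{-177 + \frac{1}{2} \left(-308\right) - 189112}{614} - 21265 = \frac{-177 - 154 - 189112}{614} - 21265 = \frac{1}{614} \left(-189443\right) - 21265 = - \frac{189443}{614} - 21265 = - \frac{13246153}{614}$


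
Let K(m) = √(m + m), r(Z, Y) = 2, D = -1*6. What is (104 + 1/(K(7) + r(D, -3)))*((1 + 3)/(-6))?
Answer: -346/5 - √14/15 ≈ -69.449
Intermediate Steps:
D = -6
K(m) = √2*√m (K(m) = √(2*m) = √2*√m)
(104 + 1/(K(7) + r(D, -3)))*((1 + 3)/(-6)) = (104 + 1/(√2*√7 + 2))*((1 + 3)/(-6)) = (104 + 1/(√14 + 2))*(-⅙*4) = (104 + 1/(2 + √14))*(-⅔) = -208/3 - 2/(3*(2 + √14))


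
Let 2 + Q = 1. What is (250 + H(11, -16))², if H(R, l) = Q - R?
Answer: 56644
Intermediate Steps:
Q = -1 (Q = -2 + 1 = -1)
H(R, l) = -1 - R
(250 + H(11, -16))² = (250 + (-1 - 1*11))² = (250 + (-1 - 11))² = (250 - 12)² = 238² = 56644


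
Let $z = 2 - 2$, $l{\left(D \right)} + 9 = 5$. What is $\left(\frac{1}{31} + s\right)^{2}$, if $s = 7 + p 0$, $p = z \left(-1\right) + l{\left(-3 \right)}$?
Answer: $\frac{47524}{961} \approx 49.453$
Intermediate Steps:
$l{\left(D \right)} = -4$ ($l{\left(D \right)} = -9 + 5 = -4$)
$z = 0$
$p = -4$ ($p = 0 \left(-1\right) - 4 = 0 - 4 = -4$)
$s = 7$ ($s = 7 - 0 = 7 + 0 = 7$)
$\left(\frac{1}{31} + s\right)^{2} = \left(\frac{1}{31} + 7\right)^{2} = \left(\frac{218}{31}\right)^{2} = \frac{47524}{961}$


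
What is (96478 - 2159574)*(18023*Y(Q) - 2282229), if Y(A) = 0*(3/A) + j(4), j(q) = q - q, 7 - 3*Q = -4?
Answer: 4708457520984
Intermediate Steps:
Q = 11/3 (Q = 7/3 - ⅓*(-4) = 7/3 + 4/3 = 11/3 ≈ 3.6667)
j(q) = 0
Y(A) = 0 (Y(A) = 0*(3/A) + 0 = 0 + 0 = 0)
(96478 - 2159574)*(18023*Y(Q) - 2282229) = (96478 - 2159574)*(18023*0 - 2282229) = -2063096*(0 - 2282229) = -2063096*(-2282229) = 4708457520984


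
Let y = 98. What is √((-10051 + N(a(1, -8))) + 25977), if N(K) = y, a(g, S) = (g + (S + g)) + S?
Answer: 2*√4006 ≈ 126.59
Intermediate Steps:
a(g, S) = 2*S + 2*g (a(g, S) = (S + 2*g) + S = 2*S + 2*g)
N(K) = 98
√((-10051 + N(a(1, -8))) + 25977) = √((-10051 + 98) + 25977) = √(-9953 + 25977) = √16024 = 2*√4006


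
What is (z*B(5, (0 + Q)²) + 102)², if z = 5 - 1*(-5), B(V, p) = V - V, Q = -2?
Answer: 10404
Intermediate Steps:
B(V, p) = 0
z = 10 (z = 5 + 5 = 10)
(z*B(5, (0 + Q)²) + 102)² = (10*0 + 102)² = (0 + 102)² = 102² = 10404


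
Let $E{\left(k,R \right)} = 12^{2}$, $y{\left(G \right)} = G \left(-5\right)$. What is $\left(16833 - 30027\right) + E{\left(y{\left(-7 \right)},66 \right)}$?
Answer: $-13050$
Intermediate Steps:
$y{\left(G \right)} = - 5 G$
$E{\left(k,R \right)} = 144$
$\left(16833 - 30027\right) + E{\left(y{\left(-7 \right)},66 \right)} = \left(16833 - 30027\right) + 144 = -13194 + 144 = -13050$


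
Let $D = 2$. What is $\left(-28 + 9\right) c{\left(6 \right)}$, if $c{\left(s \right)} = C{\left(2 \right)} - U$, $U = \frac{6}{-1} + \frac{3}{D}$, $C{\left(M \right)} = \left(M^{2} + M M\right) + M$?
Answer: $- \frac{551}{2} \approx -275.5$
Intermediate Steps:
$C{\left(M \right)} = M + 2 M^{2}$ ($C{\left(M \right)} = \left(M^{2} + M^{2}\right) + M = 2 M^{2} + M = M + 2 M^{2}$)
$U = - \frac{9}{2}$ ($U = \frac{6}{-1} + \frac{3}{2} = 6 \left(-1\right) + 3 \cdot \frac{1}{2} = -6 + \frac{3}{2} = - \frac{9}{2} \approx -4.5$)
$c{\left(s \right)} = \frac{29}{2}$ ($c{\left(s \right)} = 2 \left(1 + 2 \cdot 2\right) - - \frac{9}{2} = 2 \left(1 + 4\right) + \frac{9}{2} = 2 \cdot 5 + \frac{9}{2} = 10 + \frac{9}{2} = \frac{29}{2}$)
$\left(-28 + 9\right) c{\left(6 \right)} = \left(-28 + 9\right) \frac{29}{2} = \left(-19\right) \frac{29}{2} = - \frac{551}{2}$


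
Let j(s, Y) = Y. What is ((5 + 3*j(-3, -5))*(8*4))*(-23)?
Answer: 7360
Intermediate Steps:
((5 + 3*j(-3, -5))*(8*4))*(-23) = ((5 + 3*(-5))*(8*4))*(-23) = ((5 - 15)*32)*(-23) = -10*32*(-23) = -320*(-23) = 7360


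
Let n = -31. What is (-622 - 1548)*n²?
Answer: -2085370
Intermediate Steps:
(-622 - 1548)*n² = (-622 - 1548)*(-31)² = -2170*961 = -2085370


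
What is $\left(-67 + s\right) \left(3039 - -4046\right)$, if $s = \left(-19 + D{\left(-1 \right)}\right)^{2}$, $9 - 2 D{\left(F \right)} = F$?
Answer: $913965$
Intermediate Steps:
$D{\left(F \right)} = \frac{9}{2} - \frac{F}{2}$
$s = 196$ ($s = \left(-19 + \left(\frac{9}{2} - - \frac{1}{2}\right)\right)^{2} = \left(-19 + \left(\frac{9}{2} + \frac{1}{2}\right)\right)^{2} = \left(-19 + 5\right)^{2} = \left(-14\right)^{2} = 196$)
$\left(-67 + s\right) \left(3039 - -4046\right) = \left(-67 + 196\right) \left(3039 - -4046\right) = 129 \left(3039 + 4046\right) = 129 \cdot 7085 = 913965$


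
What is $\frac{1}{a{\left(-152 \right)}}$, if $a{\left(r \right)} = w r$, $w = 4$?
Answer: $- \frac{1}{608} \approx -0.0016447$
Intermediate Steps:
$a{\left(r \right)} = 4 r$
$\frac{1}{a{\left(-152 \right)}} = \frac{1}{4 \left(-152\right)} = \frac{1}{-608} = - \frac{1}{608}$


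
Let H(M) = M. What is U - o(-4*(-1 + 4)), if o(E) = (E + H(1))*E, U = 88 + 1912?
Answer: 1868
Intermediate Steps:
U = 2000
o(E) = E*(1 + E) (o(E) = (E + 1)*E = (1 + E)*E = E*(1 + E))
U - o(-4*(-1 + 4)) = 2000 - (-4*(-1 + 4))*(1 - 4*(-1 + 4)) = 2000 - (-4*3)*(1 - 4*3) = 2000 - (-12)*(1 - 12) = 2000 - (-12)*(-11) = 2000 - 1*132 = 2000 - 132 = 1868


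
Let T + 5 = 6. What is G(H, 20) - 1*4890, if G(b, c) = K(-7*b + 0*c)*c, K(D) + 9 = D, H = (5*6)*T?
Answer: -9270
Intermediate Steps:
T = 1 (T = -5 + 6 = 1)
H = 30 (H = (5*6)*1 = 30*1 = 30)
K(D) = -9 + D
G(b, c) = c*(-9 - 7*b) (G(b, c) = (-9 + (-7*b + 0*c))*c = (-9 + (-7*b + 0))*c = (-9 - 7*b)*c = c*(-9 - 7*b))
G(H, 20) - 1*4890 = -1*20*(9 + 7*30) - 1*4890 = -1*20*(9 + 210) - 4890 = -1*20*219 - 4890 = -4380 - 4890 = -9270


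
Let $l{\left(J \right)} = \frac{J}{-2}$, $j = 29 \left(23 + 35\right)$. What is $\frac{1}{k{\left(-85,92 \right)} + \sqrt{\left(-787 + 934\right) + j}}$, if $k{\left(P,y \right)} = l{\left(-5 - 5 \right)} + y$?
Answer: $\frac{97}{7580} - \frac{\sqrt{1829}}{7580} \approx 0.0071548$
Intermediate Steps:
$j = 1682$ ($j = 29 \cdot 58 = 1682$)
$l{\left(J \right)} = - \frac{J}{2}$ ($l{\left(J \right)} = J \left(- \frac{1}{2}\right) = - \frac{J}{2}$)
$k{\left(P,y \right)} = 5 + y$ ($k{\left(P,y \right)} = - \frac{-5 - 5}{2} + y = \left(- \frac{1}{2}\right) \left(-10\right) + y = 5 + y$)
$\frac{1}{k{\left(-85,92 \right)} + \sqrt{\left(-787 + 934\right) + j}} = \frac{1}{\left(5 + 92\right) + \sqrt{\left(-787 + 934\right) + 1682}} = \frac{1}{97 + \sqrt{147 + 1682}} = \frac{1}{97 + \sqrt{1829}}$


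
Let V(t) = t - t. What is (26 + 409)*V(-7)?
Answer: 0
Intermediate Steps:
V(t) = 0
(26 + 409)*V(-7) = (26 + 409)*0 = 435*0 = 0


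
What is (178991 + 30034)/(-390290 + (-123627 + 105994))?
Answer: -209025/407923 ≈ -0.51241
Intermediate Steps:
(178991 + 30034)/(-390290 + (-123627 + 105994)) = 209025/(-390290 - 17633) = 209025/(-407923) = 209025*(-1/407923) = -209025/407923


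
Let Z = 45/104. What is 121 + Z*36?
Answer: 3551/26 ≈ 136.58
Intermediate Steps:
Z = 45/104 (Z = 45*(1/104) = 45/104 ≈ 0.43269)
121 + Z*36 = 121 + (45/104)*36 = 121 + 405/26 = 3551/26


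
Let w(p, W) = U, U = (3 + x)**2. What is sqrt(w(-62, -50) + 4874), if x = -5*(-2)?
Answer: 41*sqrt(3) ≈ 71.014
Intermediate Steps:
x = 10
U = 169 (U = (3 + 10)**2 = 13**2 = 169)
w(p, W) = 169
sqrt(w(-62, -50) + 4874) = sqrt(169 + 4874) = sqrt(5043) = 41*sqrt(3)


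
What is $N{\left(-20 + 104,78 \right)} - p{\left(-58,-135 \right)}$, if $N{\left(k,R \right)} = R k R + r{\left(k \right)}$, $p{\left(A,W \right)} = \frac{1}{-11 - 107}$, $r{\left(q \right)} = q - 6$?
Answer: $\frac{60313813}{118} \approx 5.1113 \cdot 10^{5}$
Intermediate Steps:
$r{\left(q \right)} = -6 + q$
$p{\left(A,W \right)} = - \frac{1}{118}$ ($p{\left(A,W \right)} = \frac{1}{-118} = - \frac{1}{118}$)
$N{\left(k,R \right)} = -6 + k + k R^{2}$ ($N{\left(k,R \right)} = R k R + \left(-6 + k\right) = k R^{2} + \left(-6 + k\right) = -6 + k + k R^{2}$)
$N{\left(-20 + 104,78 \right)} - p{\left(-58,-135 \right)} = \left(-6 + \left(-20 + 104\right) + \left(-20 + 104\right) 78^{2}\right) - - \frac{1}{118} = \left(-6 + 84 + 84 \cdot 6084\right) + \frac{1}{118} = \left(-6 + 84 + 511056\right) + \frac{1}{118} = 511134 + \frac{1}{118} = \frac{60313813}{118}$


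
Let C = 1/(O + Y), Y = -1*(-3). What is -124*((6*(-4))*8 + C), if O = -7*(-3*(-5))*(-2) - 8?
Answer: 4880516/205 ≈ 23807.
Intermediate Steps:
Y = 3
O = 202 (O = -105*(-2) - 8 = -7*(-30) - 8 = 210 - 8 = 202)
C = 1/205 (C = 1/(202 + 3) = 1/205 ≈ 0.0048781)
-124*((6*(-4))*8 + C) = -124*((6*(-4))*8 + 1/205) = -124*(-24*8 + 1/205) = -124*(-192 + 1/205) = -124*(-39359/205) = 4880516/205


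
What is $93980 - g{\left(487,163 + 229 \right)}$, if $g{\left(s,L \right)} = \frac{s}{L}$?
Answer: $\frac{36839673}{392} \approx 93979.0$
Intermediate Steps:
$93980 - g{\left(487,163 + 229 \right)} = 93980 - \frac{487}{163 + 229} = 93980 - \frac{487}{392} = \frac{36839673}{392}$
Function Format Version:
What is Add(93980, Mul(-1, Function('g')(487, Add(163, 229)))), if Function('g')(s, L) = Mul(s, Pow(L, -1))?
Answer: Rational(36839673, 392) ≈ 93979.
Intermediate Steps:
Add(93980, Mul(-1, Function('g')(487, Add(163, 229)))) = Add(93980, Mul(-1, Mul(487, Pow(Add(163, 229), -1)))) = Add(93980, Mul(-1, Mul(487, Pow(392, -1)))) = Add(93980, Mul(-1, Mul(487, Rational(1, 392)))) = Add(93980, Mul(-1, Rational(487, 392))) = Add(93980, Rational(-487, 392)) = Rational(36839673, 392)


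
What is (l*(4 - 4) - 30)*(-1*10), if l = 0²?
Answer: 300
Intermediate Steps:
l = 0
(l*(4 - 4) - 30)*(-1*10) = (0*(4 - 4) - 30)*(-1*10) = (0*0 - 30)*(-10) = (0 - 30)*(-10) = -30*(-10) = 300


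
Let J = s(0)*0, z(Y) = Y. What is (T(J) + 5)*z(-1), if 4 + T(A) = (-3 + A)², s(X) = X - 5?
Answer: -10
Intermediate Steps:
s(X) = -5 + X
J = 0 (J = (-5 + 0)*0 = -5*0 = 0)
T(A) = -4 + (-3 + A)²
(T(J) + 5)*z(-1) = ((-4 + (-3 + 0)²) + 5)*(-1) = ((-4 + (-3)²) + 5)*(-1) = ((-4 + 9) + 5)*(-1) = (5 + 5)*(-1) = 10*(-1) = -10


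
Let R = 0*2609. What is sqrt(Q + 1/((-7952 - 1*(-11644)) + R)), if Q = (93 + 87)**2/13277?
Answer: sqrt(290830441187)/345202 ≈ 1.5622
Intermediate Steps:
R = 0
Q = 32400/13277 (Q = 180**2*(1/13277) = 32400*(1/13277) = 32400/13277 ≈ 2.4403)
sqrt(Q + 1/((-7952 - 1*(-11644)) + R)) = sqrt(32400/13277 + 1/((-7952 - 1*(-11644)) + 0)) = sqrt(32400/13277 + 1/((-7952 + 11644) + 0)) = sqrt(32400/13277 + 1/(3692 + 0)) = sqrt(32400/13277 + 1/3692) = sqrt(1684987/690404) = sqrt(290830441187)/345202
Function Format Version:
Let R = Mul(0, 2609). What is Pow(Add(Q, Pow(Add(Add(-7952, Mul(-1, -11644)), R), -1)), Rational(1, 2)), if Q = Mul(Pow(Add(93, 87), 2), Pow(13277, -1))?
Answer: Mul(Rational(1, 345202), Pow(290830441187, Rational(1, 2))) ≈ 1.5622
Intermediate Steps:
R = 0
Q = Rational(32400, 13277) (Q = Mul(Pow(180, 2), Rational(1, 13277)) = Mul(32400, Rational(1, 13277)) = Rational(32400, 13277) ≈ 2.4403)
Pow(Add(Q, Pow(Add(Add(-7952, Mul(-1, -11644)), R), -1)), Rational(1, 2)) = Pow(Add(Rational(32400, 13277), Pow(Add(Add(-7952, Mul(-1, -11644)), 0), -1)), Rational(1, 2)) = Pow(Add(Rational(32400, 13277), Pow(Add(Add(-7952, 11644), 0), -1)), Rational(1, 2)) = Pow(Add(Rational(32400, 13277), Pow(Add(3692, 0), -1)), Rational(1, 2)) = Pow(Add(Rational(32400, 13277), Pow(3692, -1)), Rational(1, 2)) = Pow(Add(Rational(32400, 13277), Rational(1, 3692)), Rational(1, 2)) = Pow(Rational(1684987, 690404), Rational(1, 2)) = Mul(Rational(1, 345202), Pow(290830441187, Rational(1, 2)))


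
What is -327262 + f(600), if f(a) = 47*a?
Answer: -299062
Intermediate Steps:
-327262 + f(600) = -327262 + 47*600 = -327262 + 28200 = -299062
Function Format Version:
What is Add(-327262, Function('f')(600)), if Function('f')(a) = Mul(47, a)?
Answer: -299062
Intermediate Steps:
Add(-327262, Function('f')(600)) = Add(-327262, Mul(47, 600)) = Add(-327262, 28200) = -299062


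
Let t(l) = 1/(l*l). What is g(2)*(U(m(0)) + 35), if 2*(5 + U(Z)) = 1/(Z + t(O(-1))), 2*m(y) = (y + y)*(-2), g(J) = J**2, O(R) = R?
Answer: 122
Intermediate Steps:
m(y) = -2*y (m(y) = ((y + y)*(-2))/2 = ((2*y)*(-2))/2 = (-4*y)/2 = -2*y)
t(l) = l**(-2) (t(l) = 1/(l**2) = l**(-2))
U(Z) = -5 + 1/(2*(1 + Z)) (U(Z) = -5 + 1/(2*(Z + (-1)**(-2))) = -5 + 1/(2*(Z + 1)) = -5 + 1/(2*(1 + Z)))
g(2)*(U(m(0)) + 35) = 2**2*((-9 - (-20)*0)/(2*(1 - 2*0)) + 35) = 4*((-9 - 10*0)/(2*(1 + 0)) + 35) = 4*((1/2)*(-9 + 0)/1 + 35) = 4*((1/2)*1*(-9) + 35) = 4*(-9/2 + 35) = 4*(61/2) = 122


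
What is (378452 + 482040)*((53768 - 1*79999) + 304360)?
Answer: 239327779468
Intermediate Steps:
(378452 + 482040)*((53768 - 1*79999) + 304360) = 860492*((53768 - 79999) + 304360) = 860492*(-26231 + 304360) = 860492*278129 = 239327779468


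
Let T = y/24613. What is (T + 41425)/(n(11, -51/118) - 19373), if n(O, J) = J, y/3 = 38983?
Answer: -120325835932/56266917845 ≈ -2.1385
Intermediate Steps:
y = 116949 (y = 3*38983 = 116949)
T = 116949/24613 ≈ 4.7515
(T + 41425)/(n(11, -51/118) - 19373) = (116949/24613 + 41425)/(-51/118 - 19373) = 1019710474/(24613*(-51*1/118 - 19373)) = 1019710474/(24613*(-51/118 - 19373)) = 1019710474/(24613*(-2286065/118)) = (1019710474/24613)*(-118/2286065) = -120325835932/56266917845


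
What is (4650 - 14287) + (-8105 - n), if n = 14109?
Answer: -31851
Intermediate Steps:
(4650 - 14287) + (-8105 - n) = (4650 - 14287) + (-8105 - 1*14109) = -9637 + (-8105 - 14109) = -9637 - 22214 = -31851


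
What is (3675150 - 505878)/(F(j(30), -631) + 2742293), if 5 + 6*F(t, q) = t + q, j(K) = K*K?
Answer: 3169272/2742337 ≈ 1.1557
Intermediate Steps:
j(K) = K²
F(t, q) = -⅚ + q/6 + t/6 (F(t, q) = -⅚ + (t + q)/6 = -⅚ + (q + t)/6 = -⅚ + (q/6 + t/6) = -⅚ + q/6 + t/6)
(3675150 - 505878)/(F(j(30), -631) + 2742293) = (3675150 - 505878)/((-⅚ + (⅙)*(-631) + (⅙)*30²) + 2742293) = 3169272/((-⅚ - 631/6 + (⅙)*900) + 2742293) = 3169272/((-⅚ - 631/6 + 150) + 2742293) = 3169272/(44 + 2742293) = 3169272/2742337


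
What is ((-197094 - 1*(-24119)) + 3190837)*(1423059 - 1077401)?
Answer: 1043148143196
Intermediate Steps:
((-197094 - 1*(-24119)) + 3190837)*(1423059 - 1077401) = ((-197094 + 24119) + 3190837)*345658 = (-172975 + 3190837)*345658 = 3017862*345658 = 1043148143196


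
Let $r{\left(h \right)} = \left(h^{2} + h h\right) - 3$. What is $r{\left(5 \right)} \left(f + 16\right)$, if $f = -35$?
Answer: $-893$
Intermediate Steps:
$r{\left(h \right)} = -3 + 2 h^{2}$ ($r{\left(h \right)} = \left(h^{2} + h^{2}\right) - 3 = 2 h^{2} - 3 = -3 + 2 h^{2}$)
$r{\left(5 \right)} \left(f + 16\right) = \left(-3 + 2 \cdot 5^{2}\right) \left(-35 + 16\right) = \left(-3 + 2 \cdot 25\right) \left(-19\right) = \left(-3 + 50\right) \left(-19\right) = 47 \left(-19\right) = -893$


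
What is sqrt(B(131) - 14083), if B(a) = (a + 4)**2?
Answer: sqrt(4142) ≈ 64.358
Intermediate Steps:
B(a) = (4 + a)**2
sqrt(B(131) - 14083) = sqrt((4 + 131)**2 - 14083) = sqrt(135**2 - 14083) = sqrt(18225 - 14083) = sqrt(4142)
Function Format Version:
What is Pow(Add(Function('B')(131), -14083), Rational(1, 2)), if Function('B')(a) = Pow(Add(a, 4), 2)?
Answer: Pow(4142, Rational(1, 2)) ≈ 64.358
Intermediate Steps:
Function('B')(a) = Pow(Add(4, a), 2)
Pow(Add(Function('B')(131), -14083), Rational(1, 2)) = Pow(Add(Pow(Add(4, 131), 2), -14083), Rational(1, 2)) = Pow(Add(Pow(135, 2), -14083), Rational(1, 2)) = Pow(Add(18225, -14083), Rational(1, 2)) = Pow(4142, Rational(1, 2))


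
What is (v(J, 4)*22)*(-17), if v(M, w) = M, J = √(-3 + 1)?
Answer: -374*I*√2 ≈ -528.92*I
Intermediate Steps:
J = I*√2 (J = √(-2) = I*√2 ≈ 1.4142*I)
(v(J, 4)*22)*(-17) = ((I*√2)*22)*(-17) = (22*I*√2)*(-17) = -374*I*√2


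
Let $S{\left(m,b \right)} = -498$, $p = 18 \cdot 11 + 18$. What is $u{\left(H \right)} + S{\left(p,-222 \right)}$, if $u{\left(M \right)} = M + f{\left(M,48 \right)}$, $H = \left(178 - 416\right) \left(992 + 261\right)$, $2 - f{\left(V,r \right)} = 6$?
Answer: $-298716$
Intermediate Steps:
$p = 216$ ($p = 198 + 18 = 216$)
$f{\left(V,r \right)} = -4$ ($f{\left(V,r \right)} = 2 - 6 = -4$)
$H = -298214$ ($H = \left(-238\right) 1253 = -298214$)
$u{\left(M \right)} = -4 + M$ ($u{\left(M \right)} = M - 4 = -4 + M$)
$u{\left(H \right)} + S{\left(p,-222 \right)} = \left(-4 - 298214\right) - 498 = -298218 - 498 = -298716$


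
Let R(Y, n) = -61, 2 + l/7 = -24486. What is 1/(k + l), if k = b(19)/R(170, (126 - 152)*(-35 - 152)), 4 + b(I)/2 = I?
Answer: -61/10456406 ≈ -5.8337e-6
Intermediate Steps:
l = -171416 (l = -14 + 7*(-24486) = -14 - 171402 = -171416)
b(I) = -8 + 2*I
k = -30/61 (k = (-8 + 2*19)/(-61) = (-8 + 38)*(-1/61) = 30*(-1/61) = -30/61 ≈ -0.49180)
1/(k + l) = 1/(-30/61 - 171416) = 1/(-10456406/61) = -61/10456406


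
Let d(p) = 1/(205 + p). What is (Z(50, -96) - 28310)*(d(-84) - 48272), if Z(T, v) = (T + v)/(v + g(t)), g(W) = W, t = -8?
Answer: 781671596397/572 ≈ 1.3666e+9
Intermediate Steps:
Z(T, v) = (T + v)/(-8 + v) (Z(T, v) = (T + v)/(v - 8) = (T + v)/(-8 + v))
(Z(50, -96) - 28310)*(d(-84) - 48272) = ((50 - 96)/(-8 - 96) - 28310)*(1/(205 - 84) - 48272) = (-46/(-104) - 28310)*(1/121 - 48272) = (-1/104*(-46) - 28310)*(1/121 - 48272) = (23/52 - 28310)*(-5840911/121) = -1472097/52*(-5840911/121) = 781671596397/572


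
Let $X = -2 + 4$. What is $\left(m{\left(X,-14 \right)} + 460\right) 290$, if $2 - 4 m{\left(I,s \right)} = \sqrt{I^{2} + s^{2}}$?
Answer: $133545 - 725 \sqrt{2} \approx 1.3252 \cdot 10^{5}$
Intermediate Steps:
$X = 2$
$m{\left(I,s \right)} = \frac{1}{2} - \frac{\sqrt{I^{2} + s^{2}}}{4}$
$\left(m{\left(X,-14 \right)} + 460\right) 290 = \left(\left(\frac{1}{2} - \frac{\sqrt{2^{2} + \left(-14\right)^{2}}}{4}\right) + 460\right) 290 = \left(\left(\frac{1}{2} - \frac{\sqrt{4 + 196}}{4}\right) + 460\right) 290 = \left(\left(\frac{1}{2} - \frac{\sqrt{200}}{4}\right) + 460\right) 290 = \left(\left(\frac{1}{2} - \frac{10 \sqrt{2}}{4}\right) + 460\right) 290 = \left(\left(\frac{1}{2} - \frac{5 \sqrt{2}}{2}\right) + 460\right) 290 = \left(\frac{921}{2} - \frac{5 \sqrt{2}}{2}\right) 290 = 133545 - 725 \sqrt{2}$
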